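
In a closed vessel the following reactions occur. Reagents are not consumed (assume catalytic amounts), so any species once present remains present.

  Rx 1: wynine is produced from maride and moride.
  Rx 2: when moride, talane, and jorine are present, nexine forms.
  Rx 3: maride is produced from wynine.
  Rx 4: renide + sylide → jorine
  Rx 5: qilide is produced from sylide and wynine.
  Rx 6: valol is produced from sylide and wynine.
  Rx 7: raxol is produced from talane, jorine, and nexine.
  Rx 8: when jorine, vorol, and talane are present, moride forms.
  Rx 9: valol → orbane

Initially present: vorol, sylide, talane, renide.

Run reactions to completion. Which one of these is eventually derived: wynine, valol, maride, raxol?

renide and sylide present → jorine forms (Rx 4).
jorine, vorol, and talane present → moride forms (Rx 8).
moride, talane, and jorine present → nexine forms (Rx 2).
talane, jorine, and nexine present → raxol forms (Rx 7).
maride would need wynine (Rx 3), but wynine never forms. valol would need sylide and wynine (Rx 6), but wynine never forms. wynine would need maride and moride (Rx 1), but maride never forms.

raxol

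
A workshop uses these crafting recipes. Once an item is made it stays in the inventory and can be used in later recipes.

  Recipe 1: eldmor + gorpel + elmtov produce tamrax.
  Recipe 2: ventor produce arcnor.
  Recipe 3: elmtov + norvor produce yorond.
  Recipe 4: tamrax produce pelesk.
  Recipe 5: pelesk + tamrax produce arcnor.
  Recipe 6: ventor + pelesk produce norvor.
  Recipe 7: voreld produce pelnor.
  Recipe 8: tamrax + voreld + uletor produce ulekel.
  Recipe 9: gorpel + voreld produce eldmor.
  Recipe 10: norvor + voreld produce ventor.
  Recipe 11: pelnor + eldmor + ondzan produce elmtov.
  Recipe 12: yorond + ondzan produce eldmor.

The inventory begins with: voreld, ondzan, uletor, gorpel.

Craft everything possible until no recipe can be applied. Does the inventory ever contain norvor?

norvor would need ventor and pelesk (Recipe 6), but ventor is never obtained.

No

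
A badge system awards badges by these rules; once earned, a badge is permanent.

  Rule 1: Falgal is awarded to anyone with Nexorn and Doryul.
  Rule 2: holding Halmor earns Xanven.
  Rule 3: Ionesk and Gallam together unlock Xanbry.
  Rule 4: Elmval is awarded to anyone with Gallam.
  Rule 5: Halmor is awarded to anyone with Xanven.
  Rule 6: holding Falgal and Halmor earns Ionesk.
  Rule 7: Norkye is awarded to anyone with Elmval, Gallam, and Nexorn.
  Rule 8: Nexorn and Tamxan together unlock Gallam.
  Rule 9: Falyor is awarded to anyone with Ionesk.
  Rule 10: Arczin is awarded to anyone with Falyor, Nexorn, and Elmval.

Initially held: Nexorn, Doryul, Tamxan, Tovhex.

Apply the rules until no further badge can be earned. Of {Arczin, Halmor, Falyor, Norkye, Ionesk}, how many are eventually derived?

1

With Nexorn and Tamxan, Gallam is earned (Rule 8).
With Gallam, Elmval is earned (Rule 4).
With Elmval, Gallam, and Nexorn, Norkye is earned (Rule 7).
Arczin would need Falyor, Nexorn, and Elmval (Rule 10), but Falyor is never earned.
Halmor would need Xanven (Rule 5), but Xanven is never earned.
Falyor would need Ionesk (Rule 9), but Ionesk is never earned.
Norkye: reached.
Ionesk would need Falgal and Halmor (Rule 6), but Halmor is never earned.
Reached: Norkye — 1 of the 5.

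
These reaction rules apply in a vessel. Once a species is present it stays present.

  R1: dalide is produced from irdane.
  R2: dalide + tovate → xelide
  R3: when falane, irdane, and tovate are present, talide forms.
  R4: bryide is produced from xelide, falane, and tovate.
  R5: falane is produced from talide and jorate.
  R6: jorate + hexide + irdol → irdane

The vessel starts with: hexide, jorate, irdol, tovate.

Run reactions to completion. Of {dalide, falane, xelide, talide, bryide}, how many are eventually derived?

jorate, hexide, and irdol present → irdane forms (R6).
irdane present → dalide forms (R1).
dalide and tovate present → xelide forms (R2).
dalide: reached.
falane would need talide and jorate (R5), but talide never forms.
xelide: reached.
talide would need falane, irdane, and tovate (R3), but falane never forms.
bryide would need xelide, falane, and tovate (R4), but falane never forms.
Reached: dalide and xelide — 2 of the 5.

2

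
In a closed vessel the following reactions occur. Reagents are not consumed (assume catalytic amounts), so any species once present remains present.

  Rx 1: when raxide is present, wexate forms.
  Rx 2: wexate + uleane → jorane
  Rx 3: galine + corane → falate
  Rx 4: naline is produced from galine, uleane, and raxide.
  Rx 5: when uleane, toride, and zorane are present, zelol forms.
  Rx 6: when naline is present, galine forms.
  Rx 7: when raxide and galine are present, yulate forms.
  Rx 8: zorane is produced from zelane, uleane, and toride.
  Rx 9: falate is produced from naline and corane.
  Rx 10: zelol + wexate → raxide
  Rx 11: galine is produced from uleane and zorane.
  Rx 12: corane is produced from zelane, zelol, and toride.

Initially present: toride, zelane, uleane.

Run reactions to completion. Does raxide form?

No

raxide would need zelol and wexate (Rx 10), but wexate never forms.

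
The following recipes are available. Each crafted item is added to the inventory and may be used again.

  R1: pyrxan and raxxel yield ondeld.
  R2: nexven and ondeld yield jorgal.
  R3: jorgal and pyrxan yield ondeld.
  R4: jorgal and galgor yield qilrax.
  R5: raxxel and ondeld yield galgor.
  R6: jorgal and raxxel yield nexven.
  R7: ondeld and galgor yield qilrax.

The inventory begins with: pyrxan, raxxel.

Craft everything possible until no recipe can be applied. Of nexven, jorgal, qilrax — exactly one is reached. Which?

qilrax

Using R1, pyrxan and raxxel make ondeld.
raxxel and ondeld → galgor (R5).
ondeld and galgor → qilrax (R7).
jorgal would need nexven and ondeld (R2), but nexven is never obtained. nexven would need jorgal and raxxel (R6), but jorgal is never obtained.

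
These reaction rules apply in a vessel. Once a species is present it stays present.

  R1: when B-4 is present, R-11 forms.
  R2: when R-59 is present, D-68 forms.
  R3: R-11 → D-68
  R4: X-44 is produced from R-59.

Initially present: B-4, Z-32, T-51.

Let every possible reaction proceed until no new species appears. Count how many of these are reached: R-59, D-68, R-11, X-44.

2

B-4 present → R-11 forms (R1).
R-11 present → D-68 forms (R3).
No rule produces R-59, and it is not given.
D-68: reached.
R-11: reached.
X-44 would need R-59 (R4), but R-59 never forms.
Reached: D-68 and R-11 — 2 of the 4.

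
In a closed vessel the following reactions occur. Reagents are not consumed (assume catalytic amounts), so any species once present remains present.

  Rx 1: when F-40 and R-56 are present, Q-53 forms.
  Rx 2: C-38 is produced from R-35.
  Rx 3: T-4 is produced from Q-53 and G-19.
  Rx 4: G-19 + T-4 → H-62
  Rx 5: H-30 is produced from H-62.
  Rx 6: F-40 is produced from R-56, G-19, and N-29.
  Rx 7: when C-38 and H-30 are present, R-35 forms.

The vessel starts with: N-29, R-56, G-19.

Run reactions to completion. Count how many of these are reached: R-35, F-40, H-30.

2

R-56, G-19, and N-29 present → F-40 forms (Rx 6).
F-40 and R-56 present → Q-53 forms (Rx 1).
Q-53 and G-19 present → T-4 forms (Rx 3).
G-19 and T-4 present → H-62 forms (Rx 4).
H-62 present → H-30 forms (Rx 5).
R-35 would need C-38 and H-30 (Rx 7), but C-38 never forms.
F-40: reached.
H-30: reached.
Reached: F-40 and H-30 — 2 of the 3.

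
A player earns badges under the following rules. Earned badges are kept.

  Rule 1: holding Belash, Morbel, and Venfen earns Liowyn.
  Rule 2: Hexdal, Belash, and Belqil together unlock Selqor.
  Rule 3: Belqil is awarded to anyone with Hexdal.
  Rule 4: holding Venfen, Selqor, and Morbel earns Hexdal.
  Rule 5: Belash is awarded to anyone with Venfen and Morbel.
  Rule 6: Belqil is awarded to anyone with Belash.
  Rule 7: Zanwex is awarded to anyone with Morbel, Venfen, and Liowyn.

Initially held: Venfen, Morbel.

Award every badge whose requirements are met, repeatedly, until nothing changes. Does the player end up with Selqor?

Selqor would need Hexdal, Belash, and Belqil (Rule 2), but Hexdal is never earned.

No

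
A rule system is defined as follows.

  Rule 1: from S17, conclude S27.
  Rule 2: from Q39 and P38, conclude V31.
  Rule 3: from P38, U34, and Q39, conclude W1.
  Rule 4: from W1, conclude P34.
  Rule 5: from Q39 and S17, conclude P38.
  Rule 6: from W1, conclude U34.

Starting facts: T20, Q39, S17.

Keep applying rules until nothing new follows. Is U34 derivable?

U34 would need W1 (Rule 6), but W1 is never established.

No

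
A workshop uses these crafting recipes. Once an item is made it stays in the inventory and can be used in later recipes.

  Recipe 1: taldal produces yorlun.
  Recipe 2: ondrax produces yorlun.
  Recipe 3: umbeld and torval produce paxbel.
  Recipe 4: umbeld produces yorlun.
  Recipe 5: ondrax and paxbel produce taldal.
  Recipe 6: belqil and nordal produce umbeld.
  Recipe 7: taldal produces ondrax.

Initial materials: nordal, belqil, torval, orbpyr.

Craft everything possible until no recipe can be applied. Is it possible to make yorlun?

belqil and nordal → umbeld (Recipe 6).
umbeld → yorlun (Recipe 4).

Yes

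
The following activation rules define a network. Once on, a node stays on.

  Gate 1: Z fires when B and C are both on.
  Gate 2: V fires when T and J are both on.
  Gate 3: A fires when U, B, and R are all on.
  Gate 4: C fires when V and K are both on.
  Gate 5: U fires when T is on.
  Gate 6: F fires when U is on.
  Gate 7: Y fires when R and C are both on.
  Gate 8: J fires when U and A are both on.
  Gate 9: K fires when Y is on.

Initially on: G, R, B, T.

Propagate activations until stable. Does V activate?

T is on, so U fires (Gate 5).
U, B, and R are on, so A fires (Gate 3).
Gate 8: U and A on → J on.
T and J are on, so V fires (Gate 2).

Yes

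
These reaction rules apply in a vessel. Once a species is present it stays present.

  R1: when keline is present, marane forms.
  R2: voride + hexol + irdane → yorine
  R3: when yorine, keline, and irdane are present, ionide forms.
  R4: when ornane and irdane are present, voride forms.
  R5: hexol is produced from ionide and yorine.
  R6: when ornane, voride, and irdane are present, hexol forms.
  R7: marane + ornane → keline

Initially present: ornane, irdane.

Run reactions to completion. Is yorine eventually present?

Yes

ornane and irdane present → voride forms (R4).
ornane, voride, and irdane present → hexol forms (R6).
voride, hexol, and irdane present → yorine forms (R2).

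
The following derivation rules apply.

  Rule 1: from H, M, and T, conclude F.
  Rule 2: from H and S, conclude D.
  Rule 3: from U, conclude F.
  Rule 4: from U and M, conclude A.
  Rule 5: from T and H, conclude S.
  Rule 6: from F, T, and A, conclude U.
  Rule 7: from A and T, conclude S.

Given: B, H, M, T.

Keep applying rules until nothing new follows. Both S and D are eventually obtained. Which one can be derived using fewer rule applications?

S

S: T and H hold, so S follows (Rule 5). [1 rule application]
D: T and H hold, so S follows (Rule 5). H and S hold, so D follows (Rule 2). [2 rule applications]
S needs fewer.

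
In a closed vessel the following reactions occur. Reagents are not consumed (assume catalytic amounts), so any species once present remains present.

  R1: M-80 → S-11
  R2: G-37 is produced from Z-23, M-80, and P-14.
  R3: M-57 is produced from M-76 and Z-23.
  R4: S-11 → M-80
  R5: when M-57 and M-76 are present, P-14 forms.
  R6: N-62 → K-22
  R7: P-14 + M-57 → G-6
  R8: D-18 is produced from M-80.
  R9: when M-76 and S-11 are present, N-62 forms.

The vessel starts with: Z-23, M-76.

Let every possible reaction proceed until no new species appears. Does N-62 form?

N-62 would need M-76 and S-11 (R9), but S-11 never forms.

No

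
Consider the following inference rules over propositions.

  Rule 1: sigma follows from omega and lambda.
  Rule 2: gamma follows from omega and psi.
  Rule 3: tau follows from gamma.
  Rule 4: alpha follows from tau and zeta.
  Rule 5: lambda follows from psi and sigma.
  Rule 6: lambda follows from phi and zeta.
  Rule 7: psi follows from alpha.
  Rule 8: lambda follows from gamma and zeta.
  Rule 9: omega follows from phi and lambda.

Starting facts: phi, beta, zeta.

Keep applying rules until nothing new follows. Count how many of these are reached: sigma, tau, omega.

2

phi and zeta hold, so lambda follows (Rule 6).
From phi and lambda, Rule 9 gives omega.
From omega and lambda, Rule 1 gives sigma.
sigma: reached.
tau would need gamma (Rule 3), but gamma is never established.
omega: reached.
Reached: sigma and omega — 2 of the 3.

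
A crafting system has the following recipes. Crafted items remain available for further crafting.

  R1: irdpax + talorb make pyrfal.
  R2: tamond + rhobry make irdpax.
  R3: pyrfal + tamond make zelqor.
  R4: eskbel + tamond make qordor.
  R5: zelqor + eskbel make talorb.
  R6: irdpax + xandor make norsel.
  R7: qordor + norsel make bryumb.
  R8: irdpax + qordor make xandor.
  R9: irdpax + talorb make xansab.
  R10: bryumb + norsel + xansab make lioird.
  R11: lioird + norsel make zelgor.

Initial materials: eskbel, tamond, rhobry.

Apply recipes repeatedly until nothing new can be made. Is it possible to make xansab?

xansab would need irdpax and talorb (R9), but talorb is never obtained.

No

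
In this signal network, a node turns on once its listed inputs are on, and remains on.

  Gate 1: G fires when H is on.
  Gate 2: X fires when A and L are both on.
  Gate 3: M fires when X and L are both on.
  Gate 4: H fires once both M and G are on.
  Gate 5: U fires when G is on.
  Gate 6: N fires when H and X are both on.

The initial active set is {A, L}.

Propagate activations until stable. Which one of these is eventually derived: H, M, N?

M

A and L are on, so X fires (Gate 2).
Gate 3: X and L on → M on.
N would need H and X (Gate 6), but H never turns on. H would need M and G (Gate 4), but G never turns on.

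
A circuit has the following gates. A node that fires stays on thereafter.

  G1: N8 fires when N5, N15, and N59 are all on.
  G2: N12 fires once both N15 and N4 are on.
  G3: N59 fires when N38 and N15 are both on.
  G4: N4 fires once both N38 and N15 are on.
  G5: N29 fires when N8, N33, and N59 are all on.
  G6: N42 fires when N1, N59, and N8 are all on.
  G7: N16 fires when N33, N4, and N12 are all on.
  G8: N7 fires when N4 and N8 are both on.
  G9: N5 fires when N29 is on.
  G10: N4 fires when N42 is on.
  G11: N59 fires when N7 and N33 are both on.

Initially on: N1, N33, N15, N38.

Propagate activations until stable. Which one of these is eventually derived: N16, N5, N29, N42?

N16

N38 and N15 are on, so N4 fires (G4).
G2: N15 and N4 on → N12 on.
N33, N4, and N12 are on, so N16 fires (G7).
N29 would need N8, N33, and N59 (G5), but N8 never turns on. N5 would need N29 (G9), but N29 never turns on. N42 would need N1, N59, and N8 (G6), but N8 never turns on.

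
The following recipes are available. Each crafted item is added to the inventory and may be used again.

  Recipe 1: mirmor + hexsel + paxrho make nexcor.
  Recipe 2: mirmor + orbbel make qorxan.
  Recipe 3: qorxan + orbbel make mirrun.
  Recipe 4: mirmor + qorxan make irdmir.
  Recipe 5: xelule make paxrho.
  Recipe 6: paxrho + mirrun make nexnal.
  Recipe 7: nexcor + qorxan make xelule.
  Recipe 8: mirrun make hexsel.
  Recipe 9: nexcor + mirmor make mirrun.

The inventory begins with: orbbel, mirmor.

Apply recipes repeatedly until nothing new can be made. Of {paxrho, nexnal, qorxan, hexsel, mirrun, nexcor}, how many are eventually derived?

3

Using Recipe 2, mirmor and orbbel make qorxan.
qorxan + orbbel → mirrun (Recipe 3).
Using Recipe 8, mirrun makes hexsel.
paxrho would need xelule (Recipe 5), but xelule is never obtained.
nexnal would need paxrho and mirrun (Recipe 6), but paxrho is never obtained.
qorxan: reached.
hexsel: reached.
mirrun: reached.
nexcor would need mirmor, hexsel, and paxrho (Recipe 1), but paxrho is never obtained.
Reached: qorxan, hexsel, and mirrun — 3 of the 6.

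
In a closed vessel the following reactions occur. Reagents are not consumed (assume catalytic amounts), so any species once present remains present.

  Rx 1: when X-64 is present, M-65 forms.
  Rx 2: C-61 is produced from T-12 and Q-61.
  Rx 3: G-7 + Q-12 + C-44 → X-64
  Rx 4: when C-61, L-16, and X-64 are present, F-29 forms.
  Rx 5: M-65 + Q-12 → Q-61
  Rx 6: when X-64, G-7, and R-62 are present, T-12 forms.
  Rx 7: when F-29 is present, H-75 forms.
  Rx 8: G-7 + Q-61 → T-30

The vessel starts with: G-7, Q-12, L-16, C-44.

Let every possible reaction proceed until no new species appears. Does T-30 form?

G-7, Q-12, and C-44 present → X-64 forms (Rx 3).
X-64 present → M-65 forms (Rx 1).
M-65 and Q-12 present → Q-61 forms (Rx 5).
G-7 and Q-61 present → T-30 forms (Rx 8).

Yes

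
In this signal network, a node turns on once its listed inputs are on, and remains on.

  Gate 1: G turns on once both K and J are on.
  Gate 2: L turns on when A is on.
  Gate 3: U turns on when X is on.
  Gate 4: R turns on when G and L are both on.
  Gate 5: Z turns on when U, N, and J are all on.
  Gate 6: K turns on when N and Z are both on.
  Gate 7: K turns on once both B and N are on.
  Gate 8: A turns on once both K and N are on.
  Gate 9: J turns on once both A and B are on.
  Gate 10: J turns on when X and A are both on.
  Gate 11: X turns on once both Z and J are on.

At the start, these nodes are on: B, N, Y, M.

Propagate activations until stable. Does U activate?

No

U would need X (Gate 3), but X never turns on.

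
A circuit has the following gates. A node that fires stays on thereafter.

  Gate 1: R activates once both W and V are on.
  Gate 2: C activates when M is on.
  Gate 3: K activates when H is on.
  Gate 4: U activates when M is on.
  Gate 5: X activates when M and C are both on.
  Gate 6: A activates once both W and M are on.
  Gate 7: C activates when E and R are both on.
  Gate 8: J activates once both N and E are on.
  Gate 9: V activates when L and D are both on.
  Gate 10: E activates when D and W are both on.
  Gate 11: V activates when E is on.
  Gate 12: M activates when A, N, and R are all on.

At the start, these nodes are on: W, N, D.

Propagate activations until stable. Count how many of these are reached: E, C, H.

Gate 10: D and W on → E on.
E is on, so V activates (Gate 11).
Gate 1: W and V on → R on.
E and R are on, so C activates (Gate 7).
E: reached.
C: reached.
No rule produces H, and it is not given.
Reached: E and C — 2 of the 3.

2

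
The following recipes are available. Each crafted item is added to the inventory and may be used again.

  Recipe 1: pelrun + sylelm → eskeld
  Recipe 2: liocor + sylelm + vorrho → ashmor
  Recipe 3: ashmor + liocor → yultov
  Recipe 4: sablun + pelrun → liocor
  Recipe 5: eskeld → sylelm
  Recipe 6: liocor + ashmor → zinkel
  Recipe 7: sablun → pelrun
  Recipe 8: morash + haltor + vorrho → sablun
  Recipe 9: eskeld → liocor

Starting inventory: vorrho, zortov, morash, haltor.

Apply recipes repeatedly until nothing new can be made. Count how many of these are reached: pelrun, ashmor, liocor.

morash + haltor + vorrho → sablun (Recipe 8).
Using Recipe 7, sablun makes pelrun.
sablun + pelrun → liocor (Recipe 4).
pelrun: reached.
ashmor would need liocor, sylelm, and vorrho (Recipe 2), but sylelm is never obtained.
liocor: reached.
Reached: pelrun and liocor — 2 of the 3.

2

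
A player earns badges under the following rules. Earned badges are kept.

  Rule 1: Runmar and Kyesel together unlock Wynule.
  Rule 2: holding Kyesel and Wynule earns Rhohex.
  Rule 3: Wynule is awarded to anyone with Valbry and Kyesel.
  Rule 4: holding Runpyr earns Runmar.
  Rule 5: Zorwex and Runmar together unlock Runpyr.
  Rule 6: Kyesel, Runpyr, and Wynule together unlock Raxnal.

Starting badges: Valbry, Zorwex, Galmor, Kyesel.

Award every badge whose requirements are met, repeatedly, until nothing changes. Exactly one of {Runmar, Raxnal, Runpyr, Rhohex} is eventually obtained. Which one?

Rhohex

With Valbry and Kyesel, Wynule is earned (Rule 3).
With Kyesel and Wynule, Rhohex is earned (Rule 2).
Raxnal would need Kyesel, Runpyr, and Wynule (Rule 6), but Runpyr is never earned. Runmar would need Runpyr (Rule 4), but Runpyr is never earned. Runpyr would need Zorwex and Runmar (Rule 5), but Runmar is never earned.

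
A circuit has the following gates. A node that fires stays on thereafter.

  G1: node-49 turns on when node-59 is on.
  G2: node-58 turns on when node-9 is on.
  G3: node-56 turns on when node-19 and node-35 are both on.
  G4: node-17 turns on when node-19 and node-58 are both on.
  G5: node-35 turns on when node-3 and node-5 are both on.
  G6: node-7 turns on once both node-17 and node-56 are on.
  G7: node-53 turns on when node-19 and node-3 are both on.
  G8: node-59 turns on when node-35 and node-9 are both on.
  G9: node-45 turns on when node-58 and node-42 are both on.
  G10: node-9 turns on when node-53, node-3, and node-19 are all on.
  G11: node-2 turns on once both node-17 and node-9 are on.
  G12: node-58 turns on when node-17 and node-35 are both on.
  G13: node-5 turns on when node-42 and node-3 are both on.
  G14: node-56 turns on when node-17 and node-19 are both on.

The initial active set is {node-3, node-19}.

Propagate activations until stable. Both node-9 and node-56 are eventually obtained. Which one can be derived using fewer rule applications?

node-9: G7: node-19 and node-3 on → node-53 on. G10: node-53, node-3, and node-19 on → node-9 on. [2 rule applications]
node-56: node-19 and node-3 are on, so node-53 turns on (G7). G10: node-53, node-3, and node-19 on → node-9 on. G2: node-9 on → node-58 on. node-19 and node-58 are on, so node-17 turns on (G4). node-17 and node-19 are on, so node-56 turns on (G14). [5 rule applications]
node-9 needs fewer.

node-9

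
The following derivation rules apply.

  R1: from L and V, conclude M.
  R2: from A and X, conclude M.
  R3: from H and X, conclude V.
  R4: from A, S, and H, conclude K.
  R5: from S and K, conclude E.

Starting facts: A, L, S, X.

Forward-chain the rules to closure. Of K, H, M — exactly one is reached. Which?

M

A and X hold, so M follows (R2).
K would need A, S, and H (R4), but H is never established. No rule produces H, and it is not given.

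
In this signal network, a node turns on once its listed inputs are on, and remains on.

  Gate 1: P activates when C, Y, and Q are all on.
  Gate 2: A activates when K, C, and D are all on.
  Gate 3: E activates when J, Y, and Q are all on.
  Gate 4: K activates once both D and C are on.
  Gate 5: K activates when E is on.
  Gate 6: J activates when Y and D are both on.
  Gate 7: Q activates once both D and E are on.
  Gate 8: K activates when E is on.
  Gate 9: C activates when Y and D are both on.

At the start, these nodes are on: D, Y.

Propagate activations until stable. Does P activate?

P would need C, Y, and Q (Gate 1), but Q never turns on.

No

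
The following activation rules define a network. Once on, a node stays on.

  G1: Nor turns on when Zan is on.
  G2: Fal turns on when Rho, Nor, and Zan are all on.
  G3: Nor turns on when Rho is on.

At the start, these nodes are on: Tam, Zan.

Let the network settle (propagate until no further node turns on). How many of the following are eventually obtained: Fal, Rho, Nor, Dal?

Zan is on, so Nor turns on (G1).
Fal would need Rho, Nor, and Zan (G2), but Rho never turns on.
No rule produces Rho, and it is not given.
Nor: reached.
No rule produces Dal, and it is not given.
Reached: Nor — 1 of the 4.

1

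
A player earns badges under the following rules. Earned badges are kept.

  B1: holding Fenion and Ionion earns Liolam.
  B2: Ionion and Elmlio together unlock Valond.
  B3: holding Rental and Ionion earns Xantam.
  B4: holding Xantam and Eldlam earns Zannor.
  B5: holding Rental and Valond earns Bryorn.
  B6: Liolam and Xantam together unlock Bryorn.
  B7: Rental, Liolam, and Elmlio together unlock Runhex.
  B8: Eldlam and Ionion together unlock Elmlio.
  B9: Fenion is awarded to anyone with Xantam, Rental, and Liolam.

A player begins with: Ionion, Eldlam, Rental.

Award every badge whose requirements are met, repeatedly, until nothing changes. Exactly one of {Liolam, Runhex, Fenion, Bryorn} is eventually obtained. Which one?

Bryorn

With Eldlam and Ionion, Elmlio is earned (B8).
With Ionion and Elmlio, Valond is earned (B2).
With Rental and Valond, Bryorn is earned (B5).
Liolam would need Fenion and Ionion (B1), but Fenion is never earned. Runhex would need Rental, Liolam, and Elmlio (B7), but Liolam is never earned. Fenion would need Xantam, Rental, and Liolam (B9), but Liolam is never earned.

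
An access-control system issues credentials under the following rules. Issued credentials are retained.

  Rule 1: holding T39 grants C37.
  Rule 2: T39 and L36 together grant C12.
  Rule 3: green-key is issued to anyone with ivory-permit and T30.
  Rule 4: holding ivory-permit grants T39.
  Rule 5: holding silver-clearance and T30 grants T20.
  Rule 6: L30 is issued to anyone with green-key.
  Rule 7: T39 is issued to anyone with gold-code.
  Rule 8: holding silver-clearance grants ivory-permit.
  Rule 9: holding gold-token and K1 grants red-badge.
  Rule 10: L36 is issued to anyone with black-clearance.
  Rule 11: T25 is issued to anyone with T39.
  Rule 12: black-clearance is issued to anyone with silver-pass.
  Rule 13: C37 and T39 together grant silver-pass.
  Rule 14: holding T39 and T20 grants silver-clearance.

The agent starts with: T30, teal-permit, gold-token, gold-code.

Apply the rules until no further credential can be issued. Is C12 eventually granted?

Holding gold-code grants T39 (Rule 7).
Holding T39 grants C37 (Rule 1).
Holding C37 and T39 grants silver-pass (Rule 13).
Holding silver-pass grants black-clearance (Rule 12).
Holding black-clearance grants L36 (Rule 10).
Holding T39 and L36 grants C12 (Rule 2).

Yes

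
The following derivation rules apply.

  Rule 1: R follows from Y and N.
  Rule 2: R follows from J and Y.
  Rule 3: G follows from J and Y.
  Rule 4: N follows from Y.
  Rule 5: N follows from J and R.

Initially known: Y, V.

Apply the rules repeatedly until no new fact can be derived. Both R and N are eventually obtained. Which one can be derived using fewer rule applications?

N

N: Y holds, so N follows (Rule 4). [1 rule application]
R: Y holds, so N follows (Rule 4). Y and N hold, so R follows (Rule 1). [2 rule applications]
N needs fewer.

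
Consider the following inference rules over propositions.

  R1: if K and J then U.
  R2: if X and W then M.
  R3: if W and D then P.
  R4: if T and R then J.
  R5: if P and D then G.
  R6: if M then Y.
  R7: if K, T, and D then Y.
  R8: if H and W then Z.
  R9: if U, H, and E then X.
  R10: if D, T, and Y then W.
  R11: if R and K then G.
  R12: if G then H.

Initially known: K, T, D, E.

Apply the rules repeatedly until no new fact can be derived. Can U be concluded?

No

U would need K and J (R1), but J is never established.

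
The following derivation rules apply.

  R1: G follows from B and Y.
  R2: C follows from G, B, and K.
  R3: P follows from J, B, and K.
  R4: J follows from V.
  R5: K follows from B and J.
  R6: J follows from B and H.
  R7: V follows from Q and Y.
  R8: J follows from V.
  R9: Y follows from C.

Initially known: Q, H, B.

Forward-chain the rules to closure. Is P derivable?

Yes

B and H hold, so J follows (R6).
From B and J, R5 gives K.
From J, B, and K, R3 gives P.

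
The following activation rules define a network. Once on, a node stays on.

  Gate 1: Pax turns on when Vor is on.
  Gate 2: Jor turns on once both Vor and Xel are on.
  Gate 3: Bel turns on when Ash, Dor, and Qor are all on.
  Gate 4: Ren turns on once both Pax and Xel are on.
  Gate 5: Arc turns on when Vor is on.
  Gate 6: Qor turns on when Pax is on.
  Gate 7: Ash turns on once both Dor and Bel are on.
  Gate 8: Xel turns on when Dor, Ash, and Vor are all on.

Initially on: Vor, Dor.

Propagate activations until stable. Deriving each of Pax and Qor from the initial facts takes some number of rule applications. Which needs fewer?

Pax: Vor is on, so Pax turns on (Gate 1). [1 rule application]
Qor: Vor is on, so Pax turns on (Gate 1). Gate 6: Pax on → Qor on. [2 rule applications]
Pax needs fewer.

Pax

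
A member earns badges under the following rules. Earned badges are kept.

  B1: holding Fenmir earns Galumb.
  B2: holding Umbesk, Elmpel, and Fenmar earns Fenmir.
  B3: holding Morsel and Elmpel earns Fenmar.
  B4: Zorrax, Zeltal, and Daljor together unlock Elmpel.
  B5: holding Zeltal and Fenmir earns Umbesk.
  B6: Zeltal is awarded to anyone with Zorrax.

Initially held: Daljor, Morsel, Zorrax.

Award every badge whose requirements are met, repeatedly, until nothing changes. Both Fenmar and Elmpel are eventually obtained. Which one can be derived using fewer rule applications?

Elmpel

Elmpel: With Zorrax, Zeltal is earned (B6). With Zorrax, Zeltal, and Daljor, Elmpel is earned (B4). [2 rule applications]
Fenmar: With Zorrax, Zeltal is earned (B6). With Zorrax, Zeltal, and Daljor, Elmpel is earned (B4). With Morsel and Elmpel, Fenmar is earned (B3). [3 rule applications]
Elmpel needs fewer.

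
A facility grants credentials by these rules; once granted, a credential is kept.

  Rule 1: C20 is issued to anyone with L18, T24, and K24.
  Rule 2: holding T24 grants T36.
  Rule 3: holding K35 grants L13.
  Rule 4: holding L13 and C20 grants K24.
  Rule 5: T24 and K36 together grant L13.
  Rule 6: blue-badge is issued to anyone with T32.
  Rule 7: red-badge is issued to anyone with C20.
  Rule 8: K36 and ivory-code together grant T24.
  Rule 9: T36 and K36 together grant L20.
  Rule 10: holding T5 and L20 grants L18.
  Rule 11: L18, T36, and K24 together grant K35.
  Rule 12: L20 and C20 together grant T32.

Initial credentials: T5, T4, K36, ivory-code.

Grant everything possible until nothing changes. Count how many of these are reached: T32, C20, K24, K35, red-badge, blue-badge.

T32 would need L20 and C20 (Rule 12), but C20 is never granted.
C20 would need L18, T24, and K24 (Rule 1), but K24 is never granted.
K24 would need L13 and C20 (Rule 4), but C20 is never granted.
K35 would need L18, T36, and K24 (Rule 11), but K24 is never granted.
red-badge would need C20 (Rule 7), but C20 is never granted.
blue-badge would need T32 (Rule 6), but T32 is never granted.
None of the 6 are reached.

0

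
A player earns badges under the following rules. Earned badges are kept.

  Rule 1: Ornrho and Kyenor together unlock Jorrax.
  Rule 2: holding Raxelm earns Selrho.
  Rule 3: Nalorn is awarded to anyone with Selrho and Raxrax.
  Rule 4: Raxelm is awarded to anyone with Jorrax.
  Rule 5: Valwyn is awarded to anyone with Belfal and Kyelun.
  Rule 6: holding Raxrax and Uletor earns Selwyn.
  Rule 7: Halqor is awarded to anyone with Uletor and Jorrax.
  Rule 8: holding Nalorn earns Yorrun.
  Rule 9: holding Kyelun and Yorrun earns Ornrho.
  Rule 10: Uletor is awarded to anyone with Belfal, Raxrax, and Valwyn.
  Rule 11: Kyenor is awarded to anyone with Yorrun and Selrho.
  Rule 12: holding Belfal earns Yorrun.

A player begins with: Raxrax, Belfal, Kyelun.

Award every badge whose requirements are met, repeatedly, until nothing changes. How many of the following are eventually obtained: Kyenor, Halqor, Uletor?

With Belfal and Kyelun, Valwyn is earned (Rule 5).
With Belfal, Raxrax, and Valwyn, Uletor is earned (Rule 10).
Kyenor would need Yorrun and Selrho (Rule 11), but Selrho is never earned.
Halqor would need Uletor and Jorrax (Rule 7), but Jorrax is never earned.
Uletor: reached.
Reached: Uletor — 1 of the 3.

1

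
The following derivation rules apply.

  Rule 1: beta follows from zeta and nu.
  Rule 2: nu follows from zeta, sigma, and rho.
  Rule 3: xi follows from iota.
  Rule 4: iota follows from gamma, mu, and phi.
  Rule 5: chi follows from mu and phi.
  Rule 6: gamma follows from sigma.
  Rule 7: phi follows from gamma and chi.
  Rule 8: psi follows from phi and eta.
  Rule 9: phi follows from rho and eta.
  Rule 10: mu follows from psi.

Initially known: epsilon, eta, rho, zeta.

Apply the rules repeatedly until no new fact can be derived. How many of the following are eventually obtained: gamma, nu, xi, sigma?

0

gamma would need sigma (Rule 6), but sigma is never established.
nu would need zeta, sigma, and rho (Rule 2), but sigma is never established.
xi would need iota (Rule 3), but iota is never established.
No rule produces sigma, and it is not given.
None of the 4 are reached.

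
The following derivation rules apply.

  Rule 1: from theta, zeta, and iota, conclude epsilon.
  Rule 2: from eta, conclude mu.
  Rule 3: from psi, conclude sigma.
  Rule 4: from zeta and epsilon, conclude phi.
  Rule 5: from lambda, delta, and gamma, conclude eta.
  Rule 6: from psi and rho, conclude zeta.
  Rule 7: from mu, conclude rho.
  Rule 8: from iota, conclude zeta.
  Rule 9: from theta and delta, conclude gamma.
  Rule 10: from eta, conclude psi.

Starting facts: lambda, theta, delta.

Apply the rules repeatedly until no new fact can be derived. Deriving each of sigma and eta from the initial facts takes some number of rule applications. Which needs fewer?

eta: From theta and delta, Rule 9 gives gamma. From lambda, delta, and gamma, Rule 5 gives eta. [2 rule applications]
sigma: theta and delta hold, so gamma follows (Rule 9). From lambda, delta, and gamma, Rule 5 gives eta. From eta, Rule 10 gives psi. From psi, Rule 3 gives sigma. [4 rule applications]
eta needs fewer.

eta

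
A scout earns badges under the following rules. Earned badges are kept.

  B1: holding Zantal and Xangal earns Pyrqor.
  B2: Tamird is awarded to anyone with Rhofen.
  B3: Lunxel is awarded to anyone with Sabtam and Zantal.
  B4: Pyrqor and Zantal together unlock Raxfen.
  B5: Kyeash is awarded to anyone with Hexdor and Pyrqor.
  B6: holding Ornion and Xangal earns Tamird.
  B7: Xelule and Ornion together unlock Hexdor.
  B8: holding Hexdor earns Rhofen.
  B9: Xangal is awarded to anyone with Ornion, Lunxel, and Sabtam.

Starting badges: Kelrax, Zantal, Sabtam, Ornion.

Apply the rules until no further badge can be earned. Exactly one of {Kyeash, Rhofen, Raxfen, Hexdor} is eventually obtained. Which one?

With Sabtam and Zantal, Lunxel is earned (B3).
With Ornion, Lunxel, and Sabtam, Xangal is earned (B9).
With Zantal and Xangal, Pyrqor is earned (B1).
With Pyrqor and Zantal, Raxfen is earned (B4).
Rhofen would need Hexdor (B8), but Hexdor is never earned. Kyeash would need Hexdor and Pyrqor (B5), but Hexdor is never earned. Hexdor would need Xelule and Ornion (B7), but Xelule is never earned.

Raxfen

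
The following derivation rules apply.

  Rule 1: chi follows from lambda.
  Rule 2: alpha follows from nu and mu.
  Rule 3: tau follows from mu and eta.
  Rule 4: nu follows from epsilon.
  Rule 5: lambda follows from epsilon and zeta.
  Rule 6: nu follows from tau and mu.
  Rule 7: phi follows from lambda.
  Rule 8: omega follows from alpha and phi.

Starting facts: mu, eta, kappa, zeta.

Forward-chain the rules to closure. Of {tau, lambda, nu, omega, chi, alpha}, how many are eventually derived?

3

From mu and eta, Rule 3 gives tau.
tau and mu hold, so nu follows (Rule 6).
nu and mu hold, so alpha follows (Rule 2).
tau: reached.
lambda would need epsilon and zeta (Rule 5), but epsilon is never established.
nu: reached.
omega would need alpha and phi (Rule 8), but phi is never established.
chi would need lambda (Rule 1), but lambda is never established.
alpha: reached.
Reached: tau, nu, and alpha — 3 of the 6.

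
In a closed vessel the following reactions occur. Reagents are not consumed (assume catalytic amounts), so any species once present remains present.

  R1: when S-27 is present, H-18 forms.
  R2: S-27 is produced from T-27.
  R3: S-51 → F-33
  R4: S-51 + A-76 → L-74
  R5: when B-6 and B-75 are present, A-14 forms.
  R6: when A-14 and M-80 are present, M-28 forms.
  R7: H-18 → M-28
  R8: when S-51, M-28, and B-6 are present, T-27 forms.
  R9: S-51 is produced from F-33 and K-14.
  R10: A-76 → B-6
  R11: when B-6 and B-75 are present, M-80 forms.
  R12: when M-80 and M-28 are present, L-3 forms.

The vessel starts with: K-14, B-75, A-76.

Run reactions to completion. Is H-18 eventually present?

H-18 would need S-27 (R1), but S-27 never forms.

No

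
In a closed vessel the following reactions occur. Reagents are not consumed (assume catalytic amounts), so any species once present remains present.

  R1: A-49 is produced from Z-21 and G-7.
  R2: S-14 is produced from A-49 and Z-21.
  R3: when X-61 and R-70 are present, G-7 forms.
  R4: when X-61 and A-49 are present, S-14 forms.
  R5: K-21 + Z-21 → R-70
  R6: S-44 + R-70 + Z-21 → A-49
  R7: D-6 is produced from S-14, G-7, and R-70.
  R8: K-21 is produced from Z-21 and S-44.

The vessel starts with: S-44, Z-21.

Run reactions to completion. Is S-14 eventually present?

Z-21 and S-44 present → K-21 forms (R8).
K-21 and Z-21 present → R-70 forms (R5).
S-44, R-70, and Z-21 present → A-49 forms (R6).
A-49 and Z-21 present → S-14 forms (R2).

Yes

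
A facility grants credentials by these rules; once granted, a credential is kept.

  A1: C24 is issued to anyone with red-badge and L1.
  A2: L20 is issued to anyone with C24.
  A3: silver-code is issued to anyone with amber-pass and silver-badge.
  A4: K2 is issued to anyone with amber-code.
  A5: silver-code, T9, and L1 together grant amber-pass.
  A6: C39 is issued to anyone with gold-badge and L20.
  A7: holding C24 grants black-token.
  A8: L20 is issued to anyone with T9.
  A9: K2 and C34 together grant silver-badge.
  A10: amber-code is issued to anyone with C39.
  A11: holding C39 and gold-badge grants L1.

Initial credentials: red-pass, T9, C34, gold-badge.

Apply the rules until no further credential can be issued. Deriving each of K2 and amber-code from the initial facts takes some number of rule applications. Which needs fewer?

amber-code

amber-code: Holding T9 grants L20 (A8). Holding gold-badge and L20 grants C39 (A6). Holding C39 grants amber-code (A10). [3 rule applications]
K2: Holding T9 grants L20 (A8). Holding gold-badge and L20 grants C39 (A6). Holding C39 grants amber-code (A10). Holding amber-code grants K2 (A4). [4 rule applications]
amber-code needs fewer.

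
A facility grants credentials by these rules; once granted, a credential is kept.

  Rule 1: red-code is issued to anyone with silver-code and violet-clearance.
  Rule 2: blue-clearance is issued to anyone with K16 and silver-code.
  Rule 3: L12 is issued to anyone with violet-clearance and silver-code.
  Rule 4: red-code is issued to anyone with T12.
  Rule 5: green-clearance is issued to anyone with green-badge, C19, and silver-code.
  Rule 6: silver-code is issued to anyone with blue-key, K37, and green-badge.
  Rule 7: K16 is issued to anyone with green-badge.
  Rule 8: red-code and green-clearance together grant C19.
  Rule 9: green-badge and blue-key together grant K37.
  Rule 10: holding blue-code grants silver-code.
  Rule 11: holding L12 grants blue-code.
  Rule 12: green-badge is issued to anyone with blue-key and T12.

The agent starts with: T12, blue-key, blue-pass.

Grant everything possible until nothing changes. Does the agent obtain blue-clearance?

Yes

Holding blue-key and T12 grants green-badge (Rule 12).
Holding green-badge grants K16 (Rule 7).
Holding green-badge and blue-key grants K37 (Rule 9).
Holding blue-key, K37, and green-badge grants silver-code (Rule 6).
Holding K16 and silver-code grants blue-clearance (Rule 2).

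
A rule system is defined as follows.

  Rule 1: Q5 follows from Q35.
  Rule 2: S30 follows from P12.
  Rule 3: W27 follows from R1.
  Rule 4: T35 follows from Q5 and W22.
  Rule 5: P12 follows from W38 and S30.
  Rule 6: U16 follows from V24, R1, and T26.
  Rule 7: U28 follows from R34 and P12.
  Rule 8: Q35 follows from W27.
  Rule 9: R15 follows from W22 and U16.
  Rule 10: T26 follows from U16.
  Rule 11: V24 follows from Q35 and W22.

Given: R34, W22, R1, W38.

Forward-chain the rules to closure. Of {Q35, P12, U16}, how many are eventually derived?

From R1, Rule 3 gives W27.
W27 holds, so Q35 follows (Rule 8).
Q35: reached.
P12 would need W38 and S30 (Rule 5), but S30 is never established.
U16 would need V24, R1, and T26 (Rule 6), but T26 is never established.
Reached: Q35 — 1 of the 3.

1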